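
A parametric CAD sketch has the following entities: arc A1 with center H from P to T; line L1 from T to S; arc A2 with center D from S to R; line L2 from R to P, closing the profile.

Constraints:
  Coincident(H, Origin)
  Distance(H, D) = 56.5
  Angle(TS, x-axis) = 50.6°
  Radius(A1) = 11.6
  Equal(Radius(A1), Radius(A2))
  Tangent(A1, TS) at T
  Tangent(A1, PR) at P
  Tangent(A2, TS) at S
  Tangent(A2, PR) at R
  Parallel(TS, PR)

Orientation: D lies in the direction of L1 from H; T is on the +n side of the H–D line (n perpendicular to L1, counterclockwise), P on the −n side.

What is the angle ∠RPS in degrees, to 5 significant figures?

22.324°

The slot axis is L1's direction at 50.6°, so u = (cos 50.6°, sin 50.6°) = (0.63473, 0.77273) and n = (−sin 50.6°, cos 50.6°) = (-0.77273, 0.63473). H is at the origin and D lies 56.5 along u from H, so D = 56.5·u = (35.862, 43.659). Tangency of A1 to both parallel lines with radius 11.6 puts T and P at H ± 11.6·n: T = (-8.9637, 7.3629), P = (8.9637, -7.3629). Equal radii place S and R the same way about D: S = D + 11.6·n = (26.899, 51.022), R = D − 11.6·n = (44.826, 36.297). Then cos ∠RPS = PR·PS / (|PR||PS|), giving 22.324°.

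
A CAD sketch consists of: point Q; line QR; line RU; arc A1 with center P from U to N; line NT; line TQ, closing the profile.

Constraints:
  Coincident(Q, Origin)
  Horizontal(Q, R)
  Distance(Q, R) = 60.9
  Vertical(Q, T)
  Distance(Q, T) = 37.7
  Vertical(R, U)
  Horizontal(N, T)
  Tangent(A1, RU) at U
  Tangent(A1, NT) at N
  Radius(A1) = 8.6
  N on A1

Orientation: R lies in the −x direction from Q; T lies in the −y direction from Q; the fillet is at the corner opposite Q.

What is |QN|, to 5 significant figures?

64.472

The virtual corner opposite Q is at (-60.900, -37.700). A1 meets RU tangentially, so PU is at right angles to RU and tangency of A1 to NT means the radius PN is perpendicular to NT, with radius 8.6, so the center P sits 8.6 in from both sides at P = (-52.300, -29.100). That places the tangent points at U = (-60.900, -29.100) on RU and N = (-52.300, -37.700) on NT. Then |QN| = |N − Q| = 64.472.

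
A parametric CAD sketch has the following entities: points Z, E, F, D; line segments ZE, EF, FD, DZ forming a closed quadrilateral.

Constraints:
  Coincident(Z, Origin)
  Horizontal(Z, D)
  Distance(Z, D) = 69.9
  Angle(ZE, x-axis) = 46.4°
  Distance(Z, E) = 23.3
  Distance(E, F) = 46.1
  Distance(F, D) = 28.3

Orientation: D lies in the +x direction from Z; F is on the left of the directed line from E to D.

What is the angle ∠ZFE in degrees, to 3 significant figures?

11.2°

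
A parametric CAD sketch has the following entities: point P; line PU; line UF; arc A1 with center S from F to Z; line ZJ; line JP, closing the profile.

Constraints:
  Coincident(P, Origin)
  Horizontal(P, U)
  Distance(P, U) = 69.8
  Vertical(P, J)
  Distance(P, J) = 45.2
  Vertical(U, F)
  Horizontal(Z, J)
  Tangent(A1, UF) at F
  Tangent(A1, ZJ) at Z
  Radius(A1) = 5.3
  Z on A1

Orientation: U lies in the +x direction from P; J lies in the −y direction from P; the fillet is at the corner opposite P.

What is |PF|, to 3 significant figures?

80.4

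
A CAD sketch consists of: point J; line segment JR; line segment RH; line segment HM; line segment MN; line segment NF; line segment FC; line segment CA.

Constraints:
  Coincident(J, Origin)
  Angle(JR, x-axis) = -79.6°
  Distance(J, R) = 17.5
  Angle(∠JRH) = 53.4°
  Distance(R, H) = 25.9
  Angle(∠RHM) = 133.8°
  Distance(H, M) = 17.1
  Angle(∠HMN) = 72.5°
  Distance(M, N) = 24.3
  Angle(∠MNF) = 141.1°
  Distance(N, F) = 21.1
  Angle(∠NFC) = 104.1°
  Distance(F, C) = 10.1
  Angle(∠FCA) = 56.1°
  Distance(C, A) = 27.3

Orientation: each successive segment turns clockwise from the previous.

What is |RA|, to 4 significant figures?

29.33

J is at the origin; JR runs at -79.6° with length 17.5, so R = (3.159, -17.21). ∠JRH = 53.4° gives RH at 153.8° from the x-axis; with |RH| = 25.9, H = (-20.08, -5.777). ∠RHM = 133.8° gives HM at 107.6° from the x-axis; with |HM| = 17.1, M = (-25.25, 10.52). ∠HMN = 72.5° gives MN at 0.1000° from the x-axis; with |MN| = 24.3, N = (-0.9505, 10.56). ∠MNF = 141.1° gives NF at -38.80° from the x-axis; with |NF| = 21.1, F = (15.49, -2.657). ∠NFC = 104.1° gives FC at -114.7° from the x-axis; with |FC| = 10.1, C = (11.27, -11.83). ∠FCA = 56.1° gives CA at 121.4° from the x-axis; with |CA| = 27.3, A = (-2.950, 11.47). Then |RA| = |A − R| = 29.33.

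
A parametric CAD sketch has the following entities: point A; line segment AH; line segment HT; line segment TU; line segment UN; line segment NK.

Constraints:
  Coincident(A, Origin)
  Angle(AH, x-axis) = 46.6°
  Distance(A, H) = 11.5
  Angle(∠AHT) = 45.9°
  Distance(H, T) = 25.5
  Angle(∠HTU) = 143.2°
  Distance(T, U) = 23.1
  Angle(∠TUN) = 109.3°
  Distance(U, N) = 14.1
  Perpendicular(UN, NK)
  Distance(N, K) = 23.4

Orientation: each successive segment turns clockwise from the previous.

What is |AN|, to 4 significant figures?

37.02

∠HTU = 143.2° gives TU at -124.3° from the x-axis; with |TU| = 23.1, U = (-4.004, -36.20). ∠TUN = 109.3° gives UN at 165.0° from the x-axis; with |UN| = 14.1, N = (-17.62, -32.55). Then |AN| = |N − A| = 37.02.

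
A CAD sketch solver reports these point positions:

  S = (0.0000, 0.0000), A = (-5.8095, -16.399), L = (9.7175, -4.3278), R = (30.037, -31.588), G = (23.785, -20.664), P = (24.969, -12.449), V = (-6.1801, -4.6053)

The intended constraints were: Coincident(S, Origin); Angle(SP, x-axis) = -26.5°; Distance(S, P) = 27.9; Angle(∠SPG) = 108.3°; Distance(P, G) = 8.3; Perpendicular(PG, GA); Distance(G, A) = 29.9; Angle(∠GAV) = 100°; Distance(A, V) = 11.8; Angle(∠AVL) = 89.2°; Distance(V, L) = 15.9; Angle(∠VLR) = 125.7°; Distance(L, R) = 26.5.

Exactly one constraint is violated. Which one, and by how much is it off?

Distance(L, R) = 26.5 — off by 7.50.

S = (0.00, 0.00) ✓; SP at -26.50° ✓; |SP| = 27.90 ✓; ∠SPG = 108.3° ✓; |PG| = 8.300 ✓; ∠(PG, GA) = 90.00° ✓; |GA| = 29.90 ✓; ∠GAV = 100.0° ✓; |AV| = 11.80 ✓; ∠AVL = 89.20° ✓; |VL| = 15.90 ✓; ∠VLR = 125.7° ✓; |LR| = 34.00 ✗.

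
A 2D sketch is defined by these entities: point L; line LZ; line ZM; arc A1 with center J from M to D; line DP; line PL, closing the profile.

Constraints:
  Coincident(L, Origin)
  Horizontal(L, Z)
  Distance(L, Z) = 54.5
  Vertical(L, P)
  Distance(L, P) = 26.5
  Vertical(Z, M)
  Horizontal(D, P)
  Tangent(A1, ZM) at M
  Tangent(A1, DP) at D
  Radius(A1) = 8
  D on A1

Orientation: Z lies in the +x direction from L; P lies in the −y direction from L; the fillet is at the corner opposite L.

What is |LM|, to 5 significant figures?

57.554

L is at the origin; L and Z share the same y with |LZ| = 54.5 and Z on the +x side, so Z = (54.500, 0.0000). L and P share the same x with |LP| = 26.5 and P on the −y side, so P = (0.0000, -26.500). The virtual corner opposite L is at (54.500, -26.500). The tangent condition forces JM to be normal to ZM and the tangent condition forces JD to be normal to DP, with radius 8.0, so the center J sits 8.0 in from both sides at J = (46.500, -18.500). That places the tangent points at M = (54.500, -18.500) on ZM and D = (46.500, -26.500) on DP. Then |LM| = |M − L| = 57.554.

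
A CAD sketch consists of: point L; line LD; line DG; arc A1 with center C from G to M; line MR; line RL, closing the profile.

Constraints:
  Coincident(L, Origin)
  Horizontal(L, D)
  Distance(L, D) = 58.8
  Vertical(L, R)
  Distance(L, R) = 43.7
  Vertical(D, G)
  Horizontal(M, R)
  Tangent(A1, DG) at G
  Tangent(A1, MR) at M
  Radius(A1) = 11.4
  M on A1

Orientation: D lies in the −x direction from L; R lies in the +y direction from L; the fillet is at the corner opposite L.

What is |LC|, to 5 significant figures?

57.359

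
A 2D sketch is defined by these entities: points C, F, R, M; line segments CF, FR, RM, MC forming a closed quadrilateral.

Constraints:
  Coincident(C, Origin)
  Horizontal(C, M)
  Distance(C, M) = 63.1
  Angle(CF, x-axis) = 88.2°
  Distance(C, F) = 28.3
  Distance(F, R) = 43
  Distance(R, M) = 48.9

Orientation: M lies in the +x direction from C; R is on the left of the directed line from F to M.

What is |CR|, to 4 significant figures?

59.92

C is at the origin; C and M share the same y with |CM| = 63.1 and M in +x, so M = (63.1, 0). CF runs at 88.2° with |CF| = 28.3, so F = (0.8889, 28.29). R is determined by |FR| = 43.0 and |RM| = 48.9 together: it lies at the intersection of circle(F, 43.0) and circle(M, 48.9). With |FM| = 68.34, the foot of the radical line on FM is 30.20 from F and the perpendicular offset is √(43.0² − 30.20²) = 30.61. Taking the left-of-FM solution: R = (41.05, 43.65).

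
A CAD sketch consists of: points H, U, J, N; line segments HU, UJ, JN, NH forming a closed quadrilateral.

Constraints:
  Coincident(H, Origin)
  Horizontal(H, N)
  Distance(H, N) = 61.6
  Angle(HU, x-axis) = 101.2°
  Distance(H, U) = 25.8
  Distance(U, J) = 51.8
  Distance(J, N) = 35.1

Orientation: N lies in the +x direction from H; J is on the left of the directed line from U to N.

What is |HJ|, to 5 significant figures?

56.160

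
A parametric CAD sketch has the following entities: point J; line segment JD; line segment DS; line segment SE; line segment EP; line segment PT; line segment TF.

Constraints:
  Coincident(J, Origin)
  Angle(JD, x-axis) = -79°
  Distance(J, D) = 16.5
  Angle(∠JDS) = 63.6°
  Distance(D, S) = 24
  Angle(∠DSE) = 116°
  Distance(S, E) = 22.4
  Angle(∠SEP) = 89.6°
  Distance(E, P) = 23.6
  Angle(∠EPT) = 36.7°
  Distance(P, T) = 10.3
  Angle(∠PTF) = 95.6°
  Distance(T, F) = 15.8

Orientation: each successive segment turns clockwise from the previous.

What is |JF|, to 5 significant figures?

27.562

J is at the origin; JD runs at -79.0° with length 16.5, so D = (3.1483, -16.197). ∠JDS = 63.6° gives DS at 164.60° from the x-axis; with |DS| = 24.0, S = (-19.990, -9.8235). ∠DSE = 116.0° gives SE at 100.60° from the x-axis; with |SE| = 22.4, E = (-24.110, 12.194). ∠SEP = 89.6° gives EP at 10.200° from the x-axis; with |EP| = 23.6, P = (-0.88344, 16.373). ∠EPT = 36.7° gives PT at -133.10° from the x-axis; with |PT| = 10.3, T = (-7.9212, 8.8528). ∠PTF = 95.6° gives TF at 142.50° from the x-axis; with |TF| = 15.8, F = (-20.456, 18.471). Then |JF| = |F − J| = 27.562.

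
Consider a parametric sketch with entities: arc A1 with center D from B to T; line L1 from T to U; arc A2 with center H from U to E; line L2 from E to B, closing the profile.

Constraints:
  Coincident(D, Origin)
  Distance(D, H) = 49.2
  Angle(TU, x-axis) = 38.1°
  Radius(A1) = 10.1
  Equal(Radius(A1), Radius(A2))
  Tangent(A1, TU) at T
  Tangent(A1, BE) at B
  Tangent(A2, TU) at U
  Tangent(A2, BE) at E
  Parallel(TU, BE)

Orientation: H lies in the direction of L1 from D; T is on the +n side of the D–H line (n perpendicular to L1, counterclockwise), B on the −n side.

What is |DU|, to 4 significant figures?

50.23

The slot axis is L1's direction at 38.1°, so u = (cos 38.1°, sin 38.1°) = (0.7869, 0.6170) and n = (−sin 38.1°, cos 38.1°) = (-0.6170, 0.7869). D is at the origin and H lies 49.2 along u from D, so H = 49.2·u = (38.72, 30.36). Tangency of A1 to both parallel lines with radius 10.1 puts T and B at D ± 10.1·n: T = (-6.232, 7.948), B = (6.232, -7.948). Equal radii place U and E the same way about H: U = H + 10.1·n = (32.49, 38.31), E = H − 10.1·n = (44.95, 22.41). Then |DU| = |U − D| = 50.23.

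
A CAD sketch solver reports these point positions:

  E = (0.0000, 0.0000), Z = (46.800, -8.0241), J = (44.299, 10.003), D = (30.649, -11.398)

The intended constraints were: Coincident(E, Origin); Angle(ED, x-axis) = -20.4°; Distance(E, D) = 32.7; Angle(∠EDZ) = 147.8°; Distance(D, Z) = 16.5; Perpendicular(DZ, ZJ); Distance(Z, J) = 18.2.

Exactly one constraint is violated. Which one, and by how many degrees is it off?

Perpendicular(DZ, ZJ) — off by 3.90°.

E = (0.00, 0.00) ✓; ED at -20.40° ✓; |ED| = 32.70 ✓; ∠EDZ = 147.8° ✓; |DZ| = 16.50 ✓; ∠(DZ, ZJ) = 86.10° ✗; |ZJ| = 18.20 ✓.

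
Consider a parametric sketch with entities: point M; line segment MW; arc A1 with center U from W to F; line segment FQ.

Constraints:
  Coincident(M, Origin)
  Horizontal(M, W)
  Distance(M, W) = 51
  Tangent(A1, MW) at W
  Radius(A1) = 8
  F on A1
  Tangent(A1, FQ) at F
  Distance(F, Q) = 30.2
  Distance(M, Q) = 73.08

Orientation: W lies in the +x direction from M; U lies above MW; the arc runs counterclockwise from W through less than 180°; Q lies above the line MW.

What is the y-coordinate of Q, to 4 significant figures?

36.78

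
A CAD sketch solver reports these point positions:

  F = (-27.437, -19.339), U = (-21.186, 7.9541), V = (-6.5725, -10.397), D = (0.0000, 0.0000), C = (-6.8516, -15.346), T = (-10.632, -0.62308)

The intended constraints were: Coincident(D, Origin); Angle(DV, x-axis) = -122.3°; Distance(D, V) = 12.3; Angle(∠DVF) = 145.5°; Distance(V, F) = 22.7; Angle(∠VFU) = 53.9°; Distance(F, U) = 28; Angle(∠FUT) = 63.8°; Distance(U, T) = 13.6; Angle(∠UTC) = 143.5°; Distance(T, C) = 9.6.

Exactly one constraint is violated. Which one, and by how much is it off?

Distance(T, C) = 9.6 — off by 5.60.

D = (0.00, 0.00) ✓; DV at -122.3° ✓; |DV| = 12.30 ✓; ∠DVF = 145.5° ✓; |VF| = 22.70 ✓; ∠VFU = 53.90° ✓; |FU| = 28.00 ✓; ∠FUT = 63.80° ✓; |UT| = 13.60 ✓; ∠UTC = 143.5° ✓; |TC| = 15.20 ✗.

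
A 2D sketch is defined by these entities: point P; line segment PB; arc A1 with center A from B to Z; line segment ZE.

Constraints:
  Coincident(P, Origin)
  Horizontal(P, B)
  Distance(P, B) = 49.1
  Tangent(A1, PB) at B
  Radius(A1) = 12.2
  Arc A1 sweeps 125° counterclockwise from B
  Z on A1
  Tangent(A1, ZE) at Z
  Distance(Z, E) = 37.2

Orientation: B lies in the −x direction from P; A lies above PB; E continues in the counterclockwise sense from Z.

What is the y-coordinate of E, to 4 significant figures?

49.67

On A1, B sits at bearing -90° from A; a 125° counterclockwise sweep puts Z at bearing 35°, so Z = A + 12.2·(cos 35°, sin 35°) = (-39.11, 19.20). Tangency of A1 to ZE means the radius AZ is perpendicular to ZE, so ZE runs along (−sin 35°, cos 35°); with |ZE| = 37.2, E = (-60.44, 49.67). So E.y = 49.67.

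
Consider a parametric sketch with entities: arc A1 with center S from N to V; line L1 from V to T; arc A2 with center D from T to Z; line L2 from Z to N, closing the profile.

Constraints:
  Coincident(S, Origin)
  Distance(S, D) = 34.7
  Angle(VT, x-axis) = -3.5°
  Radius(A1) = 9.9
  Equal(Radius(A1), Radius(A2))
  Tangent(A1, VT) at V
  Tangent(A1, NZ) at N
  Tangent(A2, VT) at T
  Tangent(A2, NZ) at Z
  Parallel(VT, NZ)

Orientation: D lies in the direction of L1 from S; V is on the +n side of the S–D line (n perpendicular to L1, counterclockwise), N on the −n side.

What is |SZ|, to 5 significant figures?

36.085

The slot axis is L1's direction at -3.5°, so u = (cos -3.5°, sin -3.5°) = (0.99813, -0.061049) and n = (−sin -3.5°, cos -3.5°) = (0.061049, 0.99813). S is at the origin and D lies 34.7 along u from S, so D = 34.7·u = (34.635, -2.1184). Tangency of A1 to both parallel lines with radius 9.9 puts V and N at S ± 9.9·n: V = (0.60438, 9.8815), N = (-0.60438, -9.8815). Equal radii place T and Z the same way about D: T = D + 9.9·n = (35.240, 7.7632), Z = D − 9.9·n = (34.031, -12.000). Then |SZ| = |Z − S| = 36.085.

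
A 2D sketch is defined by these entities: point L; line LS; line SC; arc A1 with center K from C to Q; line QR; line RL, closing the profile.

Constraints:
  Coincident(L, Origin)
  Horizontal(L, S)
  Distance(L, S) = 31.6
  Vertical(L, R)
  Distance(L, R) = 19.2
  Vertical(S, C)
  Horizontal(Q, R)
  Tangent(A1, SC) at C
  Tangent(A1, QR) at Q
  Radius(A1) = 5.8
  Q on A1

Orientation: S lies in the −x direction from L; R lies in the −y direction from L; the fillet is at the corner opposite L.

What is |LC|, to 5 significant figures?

34.324

L is at the origin; LS is horizontal with |LS| = 31.6 and S on the −x side, so S = (-31.600, 0.0000). LR is vertical with |LR| = 19.2 and R on the −y side, so R = (0.0000, -19.200). The virtual corner opposite L is at (-31.600, -19.200). Tangency of A1 to SC means the radius KC is perpendicular to SC and A1 meets QR tangentially, so KQ is at right angles to QR, with radius 5.8, so the center K sits 5.8 in from both sides at K = (-25.800, -13.400). That places the tangent points at C = (-31.600, -13.400) on SC and Q = (-25.800, -19.200) on QR. Then |LC| = |C − L| = 34.324.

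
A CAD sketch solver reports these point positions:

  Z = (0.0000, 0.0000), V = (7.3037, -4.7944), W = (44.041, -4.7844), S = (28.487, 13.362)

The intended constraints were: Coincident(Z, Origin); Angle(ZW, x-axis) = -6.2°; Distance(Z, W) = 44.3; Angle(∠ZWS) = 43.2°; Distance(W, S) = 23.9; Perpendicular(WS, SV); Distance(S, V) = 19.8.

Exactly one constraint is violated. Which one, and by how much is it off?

Distance(S, V) = 19.8 — off by 8.10.

Z = (0.00, 0.00) ✓; ZW at -6.200° ✓; |ZW| = 44.30 ✓; ∠ZWS = 43.20° ✓; |WS| = 23.90 ✓; ∠(WS, SV) = 90.00° ✓; |SV| = 27.90 ✗.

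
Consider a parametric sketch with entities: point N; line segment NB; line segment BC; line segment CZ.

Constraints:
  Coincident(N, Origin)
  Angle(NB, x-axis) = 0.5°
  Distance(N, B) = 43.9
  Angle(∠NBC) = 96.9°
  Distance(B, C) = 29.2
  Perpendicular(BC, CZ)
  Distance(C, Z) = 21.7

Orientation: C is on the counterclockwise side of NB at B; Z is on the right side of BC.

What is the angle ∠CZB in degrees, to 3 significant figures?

53.4°

∠NBC = 96.9°, so BC runs at 0.5° + (180° − 96.9°) = 83.6° from the x-axis; with |BC| = 29.2, C = B + 29.2·(cos 83.6°, sin 83.6°) = (47.2, 29.4). BC ⟂ CZ; with |CZ| = 21.7 on the right of BC, Z = C + 21.7·(0.994, -0.111) = (68.7, 27.0). Then cos ∠CZB = ZC·ZB / (|ZC||ZB|), giving 53.4°.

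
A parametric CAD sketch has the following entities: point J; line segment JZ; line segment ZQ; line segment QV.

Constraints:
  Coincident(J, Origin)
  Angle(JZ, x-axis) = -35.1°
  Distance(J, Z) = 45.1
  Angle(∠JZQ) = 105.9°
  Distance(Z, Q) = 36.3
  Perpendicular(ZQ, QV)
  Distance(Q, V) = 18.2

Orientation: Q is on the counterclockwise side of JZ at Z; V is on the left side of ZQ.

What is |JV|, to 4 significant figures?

54.78

J is at the origin; JZ runs at -35.1° with length 45.1, so Z = 45.1·(cos -35.1°, sin -35.1°) = (36.90, -25.93). ∠JZQ = 105.9°, so ZQ runs at -35.1° + (180° − 105.9°) = 39.00° from the x-axis; with |ZQ| = 36.3, Q = Z + 36.3·(cos 39.00°, sin 39.00°) = (65.11, -3.088). ZQ is perpendicular to QV; with |QV| = 18.2 on the left of ZQ, V = Q + 18.2·(-0.6293, 0.7771) = (53.66, 11.06). Then |JV| = |V − J| = 54.78.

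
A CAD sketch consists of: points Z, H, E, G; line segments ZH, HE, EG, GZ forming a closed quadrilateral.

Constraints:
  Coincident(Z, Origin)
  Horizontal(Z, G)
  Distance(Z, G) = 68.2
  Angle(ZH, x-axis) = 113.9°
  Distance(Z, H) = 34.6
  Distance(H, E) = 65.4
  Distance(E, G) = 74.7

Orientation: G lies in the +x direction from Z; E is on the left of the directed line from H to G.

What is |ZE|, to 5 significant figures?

79.597

Z is at the origin; ZG is horizontal with |ZG| = 68.2 and G in +x, so G = (68.2, 0). ZH runs at 113.9° with |ZH| = 34.6, so H = (-14.018, 31.633). E is determined by |HE| = 65.4 and |EG| = 74.7 together: it lies at the intersection of circle(H, 65.4) and circle(G, 74.7). With |HG| = 88.093, the foot of the radical line on HG is 36.652 from H and the perpendicular offset is √(65.4² − 36.652²) = 54.165. Taking the left-of-HG solution: E = (39.639, 69.024).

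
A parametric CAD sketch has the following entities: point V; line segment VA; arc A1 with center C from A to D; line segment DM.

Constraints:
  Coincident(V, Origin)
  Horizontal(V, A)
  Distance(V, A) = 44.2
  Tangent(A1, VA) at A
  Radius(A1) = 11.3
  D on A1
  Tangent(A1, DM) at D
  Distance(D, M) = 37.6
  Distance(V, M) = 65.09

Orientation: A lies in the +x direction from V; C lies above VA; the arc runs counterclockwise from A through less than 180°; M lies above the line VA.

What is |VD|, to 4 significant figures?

56.86

Checks: |VA| = 44.20 ✓; |CD| = 11.30 ✓; ∠(CD, DM) = 90.00° ✓; |DM| = 37.60 ✓; |VM| = 65.09 ✓.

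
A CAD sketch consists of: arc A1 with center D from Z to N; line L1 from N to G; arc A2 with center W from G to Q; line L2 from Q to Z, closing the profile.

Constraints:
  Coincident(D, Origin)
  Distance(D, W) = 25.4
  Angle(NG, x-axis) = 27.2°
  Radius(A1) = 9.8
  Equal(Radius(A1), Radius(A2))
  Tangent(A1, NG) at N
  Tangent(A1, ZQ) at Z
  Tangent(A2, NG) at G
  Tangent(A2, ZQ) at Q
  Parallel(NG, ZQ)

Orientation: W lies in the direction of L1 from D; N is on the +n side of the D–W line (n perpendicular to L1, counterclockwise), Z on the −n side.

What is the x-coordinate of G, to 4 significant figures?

18.11

Tangency of A1 to both parallel lines with radius 9.8 puts N and Z at D ± 9.8·n: N = (-4.480, 8.716), Z = (4.480, -8.716). Equal radii place G and Q the same way about W: G = W + 9.8·n = (18.11, 20.33), Q = W − 9.8·n = (27.07, 2.894). So G.x = 18.11.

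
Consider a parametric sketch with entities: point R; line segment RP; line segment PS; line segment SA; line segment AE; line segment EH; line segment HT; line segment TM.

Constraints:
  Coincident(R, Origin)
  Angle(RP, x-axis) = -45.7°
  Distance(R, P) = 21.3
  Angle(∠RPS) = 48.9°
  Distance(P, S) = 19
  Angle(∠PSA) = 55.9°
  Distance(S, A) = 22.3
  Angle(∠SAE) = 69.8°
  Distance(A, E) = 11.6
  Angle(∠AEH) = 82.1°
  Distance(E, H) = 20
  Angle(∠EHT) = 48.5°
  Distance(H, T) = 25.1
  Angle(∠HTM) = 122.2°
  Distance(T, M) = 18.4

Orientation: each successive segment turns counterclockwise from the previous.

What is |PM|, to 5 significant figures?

30.532

R is at the origin; RP runs at -45.7° with length 21.3, so P = (14.876, -15.244). ∠RPS = 48.9° gives PS at 85.400° from the x-axis; with |PS| = 19.0, S = (16.400, 3.6945). ∠PSA = 55.9° gives SA at -150.50° from the x-axis; with |SA| = 22.3, A = (-3.0089, -7.2865). ∠SAE = 69.8° gives AE at -40.300° from the x-axis; with |AE| = 11.6, E = (5.8380, -14.789). ∠AEH = 82.1° gives EH at 57.600° from the x-axis; with |EH| = 20.0, H = (16.555, 2.0973). ∠EHT = 48.5° gives HT at -170.90° from the x-axis; with |HT| = 25.1, T = (-8.2295, -1.8725). ∠HTM = 122.2° gives TM at -113.10° from the x-axis; with |TM| = 18.4, M = (-15.449, -18.797). Then |PM| = |M − P| = 30.532.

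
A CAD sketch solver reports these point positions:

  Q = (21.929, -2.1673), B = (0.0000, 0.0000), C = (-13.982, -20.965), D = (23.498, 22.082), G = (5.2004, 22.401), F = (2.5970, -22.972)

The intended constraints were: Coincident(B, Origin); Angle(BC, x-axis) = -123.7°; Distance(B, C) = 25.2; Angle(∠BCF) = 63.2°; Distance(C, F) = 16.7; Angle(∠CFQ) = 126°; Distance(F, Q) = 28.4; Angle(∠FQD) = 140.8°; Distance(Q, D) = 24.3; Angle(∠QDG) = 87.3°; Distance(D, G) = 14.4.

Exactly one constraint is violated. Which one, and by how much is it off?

Distance(D, G) = 14.4 — off by 3.90.

B = (0.00, 0.00) ✓; BC at -123.7° ✓; |BC| = 25.20 ✓; ∠BCF = 63.20° ✓; |CF| = 16.70 ✓; ∠CFQ = 126.0° ✓; |FQ| = 28.40 ✓; ∠FQD = 140.8° ✓; |QD| = 24.30 ✓; ∠QDG = 87.30° ✓; |DG| = 18.30 ✗.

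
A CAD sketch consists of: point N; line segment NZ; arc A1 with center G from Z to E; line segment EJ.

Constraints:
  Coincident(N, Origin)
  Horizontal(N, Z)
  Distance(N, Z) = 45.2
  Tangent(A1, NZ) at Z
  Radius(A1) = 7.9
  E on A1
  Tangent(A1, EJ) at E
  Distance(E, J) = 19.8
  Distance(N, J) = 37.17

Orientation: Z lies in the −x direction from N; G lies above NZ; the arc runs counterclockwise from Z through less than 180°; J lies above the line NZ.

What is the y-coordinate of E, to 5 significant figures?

4.5368

Checks: |GE| = 7.900 ✓; ∠(GE, EJ) = 90.00° ✓; |EJ| = 19.80 ✓; |NJ| = 37.17 ✓.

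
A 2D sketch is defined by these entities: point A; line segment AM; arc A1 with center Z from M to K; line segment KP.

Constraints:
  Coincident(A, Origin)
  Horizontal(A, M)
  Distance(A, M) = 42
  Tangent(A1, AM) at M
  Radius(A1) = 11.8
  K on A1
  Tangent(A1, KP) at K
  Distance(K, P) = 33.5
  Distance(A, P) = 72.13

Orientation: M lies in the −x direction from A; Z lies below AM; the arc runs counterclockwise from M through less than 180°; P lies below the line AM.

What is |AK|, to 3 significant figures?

54.8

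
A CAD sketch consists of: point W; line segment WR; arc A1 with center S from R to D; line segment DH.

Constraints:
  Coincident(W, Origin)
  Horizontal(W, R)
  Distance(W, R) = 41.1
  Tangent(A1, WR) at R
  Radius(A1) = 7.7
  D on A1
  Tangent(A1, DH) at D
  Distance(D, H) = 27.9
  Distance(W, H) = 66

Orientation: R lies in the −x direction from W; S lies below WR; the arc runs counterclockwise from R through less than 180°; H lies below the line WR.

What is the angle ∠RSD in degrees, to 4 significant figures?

69.06°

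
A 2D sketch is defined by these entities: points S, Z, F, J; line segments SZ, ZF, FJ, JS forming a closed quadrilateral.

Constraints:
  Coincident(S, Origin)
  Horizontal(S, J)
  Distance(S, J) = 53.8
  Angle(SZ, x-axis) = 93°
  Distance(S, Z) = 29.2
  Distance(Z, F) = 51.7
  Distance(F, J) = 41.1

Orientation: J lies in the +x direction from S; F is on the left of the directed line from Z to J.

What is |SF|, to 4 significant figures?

63.64

Checks: |ZF| = 51.70 ✓; |FJ| = 41.10 ✓.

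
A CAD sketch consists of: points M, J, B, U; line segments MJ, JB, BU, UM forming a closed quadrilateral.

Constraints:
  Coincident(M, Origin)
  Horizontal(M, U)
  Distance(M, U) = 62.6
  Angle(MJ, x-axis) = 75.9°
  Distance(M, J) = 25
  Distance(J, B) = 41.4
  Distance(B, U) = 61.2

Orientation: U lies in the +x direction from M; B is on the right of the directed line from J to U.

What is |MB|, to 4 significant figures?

17.52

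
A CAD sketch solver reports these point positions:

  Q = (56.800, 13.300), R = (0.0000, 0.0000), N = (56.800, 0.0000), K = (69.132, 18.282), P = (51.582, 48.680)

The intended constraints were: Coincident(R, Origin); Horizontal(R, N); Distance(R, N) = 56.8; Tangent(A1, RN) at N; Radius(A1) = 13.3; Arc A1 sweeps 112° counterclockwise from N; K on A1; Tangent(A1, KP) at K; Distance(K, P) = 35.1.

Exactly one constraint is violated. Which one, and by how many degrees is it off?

Tangent(A1, KP) at K — off by 8.00°.

R = (0.00, 0.00) ✓; R.y = 0.00, N.y = 0.00 ✓; |RN| = 56.80 ✓; ∠(QN, NR) = 90.00° ✓; |QN| = 13.30 ✓; bearing(Q→K) − bearing(Q→N) = 112.0° ✓; |QK| = 13.30 ✓; ∠(QK, KP) = 82.00° ✗; |KP| = 35.10 ✓.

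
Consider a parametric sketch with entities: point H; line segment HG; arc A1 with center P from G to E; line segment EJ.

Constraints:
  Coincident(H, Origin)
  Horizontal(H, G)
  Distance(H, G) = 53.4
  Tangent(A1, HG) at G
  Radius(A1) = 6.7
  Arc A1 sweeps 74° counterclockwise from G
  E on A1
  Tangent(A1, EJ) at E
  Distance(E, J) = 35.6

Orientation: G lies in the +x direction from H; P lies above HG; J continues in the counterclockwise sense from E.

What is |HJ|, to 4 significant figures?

79.86

H is at the origin; H and G share the same y with |HG| = 53.4 and G on the +x side, so G = (53.40, 0.000). The tangent condition forces PG to be normal to HG, so P = G + (0, 6.7) = (53.40, 6.700). On A1, G sits at bearing -90° from P; a 74° counterclockwise sweep puts E at bearing -16°, so E = P + 6.7·(cos -16°, sin -16°) = (59.84, 4.853). A1 meets EJ tangentially, so PE is at right angles to EJ, so EJ runs along (−sin -16°, cos -16°); with |EJ| = 35.6, J = (69.65, 39.07). Then |HJ| = |J − H| = 79.86.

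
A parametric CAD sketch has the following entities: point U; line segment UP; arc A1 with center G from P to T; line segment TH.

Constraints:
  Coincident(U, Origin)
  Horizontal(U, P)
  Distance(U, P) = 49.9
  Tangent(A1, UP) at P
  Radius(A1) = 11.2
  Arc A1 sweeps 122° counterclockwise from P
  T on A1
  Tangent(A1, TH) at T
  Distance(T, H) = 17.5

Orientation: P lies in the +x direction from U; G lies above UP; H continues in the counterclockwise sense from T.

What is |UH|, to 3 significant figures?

59.5

U is at the origin; U and P share the same y with |UP| = 49.9 and P on the +x side, so P = (49.9, 0.00). Tangency of A1 to UP means the radius GP is perpendicular to UP, so G = P + (0, 11.2) = (49.9, 11.2). On A1, P sits at bearing -90° from G; a 122° counterclockwise sweep puts T at bearing 32°, so T = G + 11.2·(cos 32°, sin 32°) = (59.4, 17.1). A1 meets TH tangentially, so GT is at right angles to TH, so TH runs along (−sin 32°, cos 32°); with |TH| = 17.5, H = (50.1, 32.0). Then |UH| = |H − U| = 59.5.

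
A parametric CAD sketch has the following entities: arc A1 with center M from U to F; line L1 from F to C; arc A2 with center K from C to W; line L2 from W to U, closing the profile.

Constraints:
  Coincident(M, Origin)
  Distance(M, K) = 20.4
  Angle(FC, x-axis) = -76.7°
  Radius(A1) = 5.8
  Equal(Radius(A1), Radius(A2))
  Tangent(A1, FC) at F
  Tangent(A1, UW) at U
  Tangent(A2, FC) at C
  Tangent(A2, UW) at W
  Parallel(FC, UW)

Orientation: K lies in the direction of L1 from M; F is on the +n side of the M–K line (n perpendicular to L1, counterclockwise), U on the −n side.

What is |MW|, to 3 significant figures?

21.2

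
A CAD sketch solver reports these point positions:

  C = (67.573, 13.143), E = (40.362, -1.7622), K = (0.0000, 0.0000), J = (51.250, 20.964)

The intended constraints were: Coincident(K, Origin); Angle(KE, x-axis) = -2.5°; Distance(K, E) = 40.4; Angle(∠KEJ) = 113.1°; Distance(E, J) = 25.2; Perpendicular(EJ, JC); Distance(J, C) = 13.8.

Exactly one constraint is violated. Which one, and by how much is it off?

Distance(J, C) = 13.8 — off by 4.30.

K = (0.00, 0.00) ✓; KE at -2.500° ✓; |KE| = 40.40 ✓; ∠KEJ = 113.1° ✓; |EJ| = 25.20 ✓; ∠(EJ, JC) = 90.00° ✓; |JC| = 18.10 ✗.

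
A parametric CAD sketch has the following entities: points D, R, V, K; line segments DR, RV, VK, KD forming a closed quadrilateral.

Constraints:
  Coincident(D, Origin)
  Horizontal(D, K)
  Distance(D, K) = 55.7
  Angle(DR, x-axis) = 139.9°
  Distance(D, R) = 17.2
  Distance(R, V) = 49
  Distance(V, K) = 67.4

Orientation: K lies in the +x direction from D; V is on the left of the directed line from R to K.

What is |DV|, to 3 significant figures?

54.0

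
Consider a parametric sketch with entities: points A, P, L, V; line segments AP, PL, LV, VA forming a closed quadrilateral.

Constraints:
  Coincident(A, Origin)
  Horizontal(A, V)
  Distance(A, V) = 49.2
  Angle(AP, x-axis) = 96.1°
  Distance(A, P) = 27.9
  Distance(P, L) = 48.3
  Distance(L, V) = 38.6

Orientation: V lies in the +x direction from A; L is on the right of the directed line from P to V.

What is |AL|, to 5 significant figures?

22.620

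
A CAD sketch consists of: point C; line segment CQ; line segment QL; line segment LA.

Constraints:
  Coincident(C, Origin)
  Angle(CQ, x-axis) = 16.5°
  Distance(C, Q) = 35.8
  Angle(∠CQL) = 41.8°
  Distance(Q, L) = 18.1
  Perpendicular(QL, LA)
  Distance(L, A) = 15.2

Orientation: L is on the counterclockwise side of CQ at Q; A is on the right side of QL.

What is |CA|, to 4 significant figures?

39.99

∠CQL = 41.8°, so QL runs at 16.5° + (180° − 41.8°) = 154.7° from the x-axis; with |QL| = 18.1, L = Q + 18.1·(cos 154.7°, sin 154.7°) = (17.96, 17.90). The perpendicularity gives LA at right angles to QL; with |LA| = 15.2 on the right of QL, A = L + 15.2·(0.4274, 0.9041) = (24.46, 31.64). Then |CA| = |A − C| = 39.99.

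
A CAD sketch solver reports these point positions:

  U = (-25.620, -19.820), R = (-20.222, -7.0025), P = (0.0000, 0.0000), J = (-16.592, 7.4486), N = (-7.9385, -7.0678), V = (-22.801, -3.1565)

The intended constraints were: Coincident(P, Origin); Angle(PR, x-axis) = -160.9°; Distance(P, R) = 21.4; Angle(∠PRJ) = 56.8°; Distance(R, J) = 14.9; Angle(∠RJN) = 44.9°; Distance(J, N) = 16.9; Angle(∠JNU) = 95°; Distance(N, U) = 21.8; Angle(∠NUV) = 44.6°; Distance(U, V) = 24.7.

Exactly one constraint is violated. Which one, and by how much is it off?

Distance(U, V) = 24.7 — off by 7.80.

P = (0.00, 0.00) ✓; PR at -160.9° ✓; |PR| = 21.40 ✓; ∠PRJ = 56.80° ✓; |RJ| = 14.90 ✓; ∠RJN = 44.90° ✓; |JN| = 16.90 ✓; ∠JNU = 95.00° ✓; |NU| = 21.80 ✓; ∠NUV = 44.60° ✓; |UV| = 16.90 ✗.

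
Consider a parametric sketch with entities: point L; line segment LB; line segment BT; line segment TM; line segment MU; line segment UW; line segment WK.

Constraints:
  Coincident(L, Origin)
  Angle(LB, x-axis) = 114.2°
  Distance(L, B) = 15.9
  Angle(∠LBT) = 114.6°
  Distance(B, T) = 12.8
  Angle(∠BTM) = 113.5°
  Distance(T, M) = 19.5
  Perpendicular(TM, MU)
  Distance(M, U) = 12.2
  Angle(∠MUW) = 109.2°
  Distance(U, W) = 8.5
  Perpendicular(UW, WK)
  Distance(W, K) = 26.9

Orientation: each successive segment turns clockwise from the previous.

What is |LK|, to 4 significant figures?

34.10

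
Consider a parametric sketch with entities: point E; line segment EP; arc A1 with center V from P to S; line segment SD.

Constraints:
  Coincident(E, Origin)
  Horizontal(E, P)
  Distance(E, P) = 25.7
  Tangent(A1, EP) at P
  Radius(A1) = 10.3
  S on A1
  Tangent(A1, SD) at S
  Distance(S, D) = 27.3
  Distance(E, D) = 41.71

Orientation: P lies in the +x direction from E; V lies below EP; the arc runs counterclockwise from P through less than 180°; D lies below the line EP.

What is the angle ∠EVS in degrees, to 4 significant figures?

24.99°

Checks: |EP| = 25.70 ✓; |VS| = 10.30 ✓; ∠(VS, SD) = 90.00° ✓; |SD| = 27.30 ✓; |ED| = 41.71 ✓.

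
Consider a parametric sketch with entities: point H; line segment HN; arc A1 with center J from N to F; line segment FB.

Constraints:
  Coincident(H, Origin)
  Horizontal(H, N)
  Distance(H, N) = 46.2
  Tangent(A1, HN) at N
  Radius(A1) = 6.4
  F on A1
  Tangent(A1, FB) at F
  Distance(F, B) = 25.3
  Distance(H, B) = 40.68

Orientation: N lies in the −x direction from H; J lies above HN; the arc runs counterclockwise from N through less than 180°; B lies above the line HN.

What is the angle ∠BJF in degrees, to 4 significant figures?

75.80°

H is at the origin; H and N share the same y with |HN| = 46.2 and N on the −x side, so N = (-46.20, 0.000). A1 meets HN tangentially, so JN is at right angles to HN, so J = N + (0, 6.4) = (-46.20, 6.400). Since JF ⟂ FB (tangency), |JB| = √(6.4² + 25.3²) = 26.10 regardless of where F sits on A1. So B lies on both circle(H, 40.68) and circle(J, 26.10); the above-HN intersection is B = (-30.33, 27.11). F is the foot of the tangent from B: F = (-40.32, 3.872).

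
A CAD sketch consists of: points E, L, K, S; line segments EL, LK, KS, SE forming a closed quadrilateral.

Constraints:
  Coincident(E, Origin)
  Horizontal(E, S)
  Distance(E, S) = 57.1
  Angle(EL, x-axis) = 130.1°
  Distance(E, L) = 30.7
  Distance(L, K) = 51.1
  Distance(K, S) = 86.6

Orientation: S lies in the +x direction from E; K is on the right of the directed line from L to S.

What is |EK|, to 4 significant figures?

37.10

E is at the origin; E and S share the same y with |ES| = 57.1 and S in +x, so S = (57.1, 0). EL runs at 130.1° with |EL| = 30.7, so L = (-19.77, 23.48). K is determined by |LK| = 51.1 and |KS| = 86.6 together: it lies at the intersection of circle(L, 51.1) and circle(S, 86.6). With |LS| = 80.38, the foot of the radical line on LS is 9.783 from L and the perpendicular offset is √(51.1² − 9.783²) = 50.15. Taking the right-of-LS solution: K = (-25.07, -27.34).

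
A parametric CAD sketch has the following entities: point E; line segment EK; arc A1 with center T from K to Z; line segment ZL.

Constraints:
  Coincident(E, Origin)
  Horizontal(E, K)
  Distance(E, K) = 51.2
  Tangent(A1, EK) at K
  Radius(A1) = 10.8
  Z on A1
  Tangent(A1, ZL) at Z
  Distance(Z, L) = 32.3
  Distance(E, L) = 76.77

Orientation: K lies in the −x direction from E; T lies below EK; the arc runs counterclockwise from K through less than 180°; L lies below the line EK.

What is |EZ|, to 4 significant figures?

62.80

Checks: |TZ| = 10.80 ✓; ∠(TZ, ZL) = 90.00° ✓; |ZL| = 32.30 ✓; |EL| = 76.77 ✓.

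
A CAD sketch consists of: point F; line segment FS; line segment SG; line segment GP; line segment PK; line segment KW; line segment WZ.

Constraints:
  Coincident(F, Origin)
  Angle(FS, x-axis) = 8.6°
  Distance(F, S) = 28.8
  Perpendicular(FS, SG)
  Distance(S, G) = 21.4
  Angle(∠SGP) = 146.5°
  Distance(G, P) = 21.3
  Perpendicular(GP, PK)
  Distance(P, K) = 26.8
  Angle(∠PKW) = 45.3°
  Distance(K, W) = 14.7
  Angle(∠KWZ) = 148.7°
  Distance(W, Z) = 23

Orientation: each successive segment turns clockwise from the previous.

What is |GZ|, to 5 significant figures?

7.8901

F is at the origin; FS runs at 8.6° with length 28.8, so S = (28.476, 4.3066). The perpendicularity gives SG at right angles to FS, so SG runs at -81.400°; with |SG| = 21.4, G = (31.676, -16.853). ∠SGP = 146.5° gives GP at -114.90° from the x-axis; with |GP| = 21.3, P = (22.708, -36.173). The perpendicularity gives PK at right angles to GP, so PK runs at 155.10°; with |PK| = 26.8, K = (-1.6006, -24.889). ∠PKW = 45.3° gives KW at 20.400° from the x-axis; with |KW| = 14.7, W = (12.177, -19.765). ∠KWZ = 148.7° gives WZ at -10.900° from the x-axis; with |WZ| = 23.0, Z = (34.762, -24.114). Then |GZ| = |Z − G| = 7.8901.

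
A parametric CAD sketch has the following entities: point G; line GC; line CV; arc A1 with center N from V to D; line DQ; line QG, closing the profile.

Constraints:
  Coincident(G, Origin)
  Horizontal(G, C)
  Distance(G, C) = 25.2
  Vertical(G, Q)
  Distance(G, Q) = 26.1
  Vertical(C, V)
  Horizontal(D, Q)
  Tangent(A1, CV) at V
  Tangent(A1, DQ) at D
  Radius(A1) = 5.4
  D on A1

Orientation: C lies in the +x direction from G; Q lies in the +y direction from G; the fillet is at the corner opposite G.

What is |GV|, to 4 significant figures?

32.61

G is at the origin; GC is horizontal with |GC| = 25.2 and C on the +x side, so C = (25.20, 0.000). GQ is vertical with |GQ| = 26.1 and Q on the +y side, so Q = (0.000, 26.10). The virtual corner opposite G is at (25.20, 26.10). The tangent condition forces NV to be normal to CV and A1 meets DQ tangentially, so ND is at right angles to DQ, with radius 5.4, so the center N sits 5.4 in from both sides at N = (19.80, 20.70). That places the tangent points at V = (25.20, 20.70) on CV and D = (19.80, 26.10) on DQ. Then |GV| = |V − G| = 32.61.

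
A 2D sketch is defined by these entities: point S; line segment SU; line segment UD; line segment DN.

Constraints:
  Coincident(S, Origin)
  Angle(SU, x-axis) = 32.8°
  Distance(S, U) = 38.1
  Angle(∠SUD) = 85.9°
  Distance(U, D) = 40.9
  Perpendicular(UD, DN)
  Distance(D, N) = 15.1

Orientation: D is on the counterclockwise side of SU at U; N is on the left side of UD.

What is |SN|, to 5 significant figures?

44.519

∠SUD = 85.9°, so UD runs at 32.8° + (180° − 85.9°) = 126.90° from the x-axis; with |UD| = 40.9, D = U + 40.9·(cos 126.90°, sin 126.90°) = (7.4684, 53.346). The perpendicularity gives DN at right angles to UD; with |DN| = 15.1 on the left of UD, N = D + 15.1·(-0.79968, -0.60042) = (-4.6068, 44.280). Then |SN| = |N − S| = 44.519.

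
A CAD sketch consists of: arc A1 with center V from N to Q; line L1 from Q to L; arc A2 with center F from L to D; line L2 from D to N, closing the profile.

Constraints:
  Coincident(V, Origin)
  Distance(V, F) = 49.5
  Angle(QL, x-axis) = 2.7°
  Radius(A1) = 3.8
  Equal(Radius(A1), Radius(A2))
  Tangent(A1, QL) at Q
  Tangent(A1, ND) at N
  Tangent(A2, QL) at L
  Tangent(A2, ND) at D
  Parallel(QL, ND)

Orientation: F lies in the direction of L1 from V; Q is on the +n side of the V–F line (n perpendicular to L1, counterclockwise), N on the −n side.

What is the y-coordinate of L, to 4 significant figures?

6.128

The slot axis is L1's direction at 2.7°, so u = (cos 2.7°, sin 2.7°) = (0.9989, 0.04711) and n = (−sin 2.7°, cos 2.7°) = (-0.04711, 0.9989). V is at the origin and F lies 49.5 along u from V, so F = 49.5·u = (49.45, 2.332). Tangency of A1 to both parallel lines with radius 3.8 puts Q and N at V ± 3.8·n: Q = (-0.1790, 3.796), N = (0.1790, -3.796). Equal radii place L and D the same way about F: L = F + 3.8·n = (49.27, 6.128), D = F − 3.8·n = (49.62, -1.464). So L.y = 6.128.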